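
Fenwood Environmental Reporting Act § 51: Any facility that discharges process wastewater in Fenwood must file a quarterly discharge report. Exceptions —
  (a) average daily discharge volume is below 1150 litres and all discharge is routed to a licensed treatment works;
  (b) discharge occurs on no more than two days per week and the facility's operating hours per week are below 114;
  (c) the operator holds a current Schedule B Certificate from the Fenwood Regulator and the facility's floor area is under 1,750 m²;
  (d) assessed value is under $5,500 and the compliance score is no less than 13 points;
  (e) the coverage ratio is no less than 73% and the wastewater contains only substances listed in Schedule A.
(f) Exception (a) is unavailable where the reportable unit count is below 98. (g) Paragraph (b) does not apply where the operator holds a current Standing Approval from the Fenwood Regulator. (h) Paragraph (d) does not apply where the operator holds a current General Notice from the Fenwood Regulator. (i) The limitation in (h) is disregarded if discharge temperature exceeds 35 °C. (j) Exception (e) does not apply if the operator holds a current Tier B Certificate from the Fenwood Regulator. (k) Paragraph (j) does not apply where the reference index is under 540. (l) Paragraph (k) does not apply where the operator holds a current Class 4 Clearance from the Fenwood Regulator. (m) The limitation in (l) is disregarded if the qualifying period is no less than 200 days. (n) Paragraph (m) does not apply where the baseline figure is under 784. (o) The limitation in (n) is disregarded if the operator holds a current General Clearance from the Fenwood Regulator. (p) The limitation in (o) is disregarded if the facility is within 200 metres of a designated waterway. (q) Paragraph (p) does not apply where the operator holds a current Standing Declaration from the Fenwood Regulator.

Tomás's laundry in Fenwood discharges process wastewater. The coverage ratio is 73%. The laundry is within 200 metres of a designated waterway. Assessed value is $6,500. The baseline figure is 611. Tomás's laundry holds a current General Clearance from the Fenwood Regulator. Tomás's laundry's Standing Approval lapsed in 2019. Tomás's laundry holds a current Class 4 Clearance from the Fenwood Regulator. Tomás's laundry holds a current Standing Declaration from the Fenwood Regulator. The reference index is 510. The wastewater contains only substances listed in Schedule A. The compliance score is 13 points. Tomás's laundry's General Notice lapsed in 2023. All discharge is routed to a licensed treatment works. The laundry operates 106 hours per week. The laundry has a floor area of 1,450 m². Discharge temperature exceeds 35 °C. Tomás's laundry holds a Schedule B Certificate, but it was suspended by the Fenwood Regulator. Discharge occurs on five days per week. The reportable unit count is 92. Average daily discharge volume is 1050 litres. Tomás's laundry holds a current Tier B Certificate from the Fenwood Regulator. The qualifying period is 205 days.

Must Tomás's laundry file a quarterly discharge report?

All of (a)'s requirements are met (average daily discharge volume is 1050 litres, below the 1150 litres limit; discharge is routed to a licensed treatment works). Turning to paragraph (f): (f) operates against (a): the reportable unit count is 92, below the 98 limit. Exception (a) does not apply.
Exception (b) fails — discharge occurs on five days per week.
Exception (c) does not apply: the Schedule B Certificate is not current.
Exception (d) does not apply: assessed value is $6,500, not under $5,500.
All of (e)'s requirements are met (the coverage ratio is 73%, meeting the 73% threshold; the wastewater is Schedule-A-only). As to paragraphs (j)–(q): (j) would limit (e) — a current Tier B Certificate is held — but (k) sets (j) aside: (k) is engaged — the reference index is 510, under the 540 limit. (l) would limit (k) — a current Class 4 Clearance is held — but (m) sets (l) aside: (m) operates against (l): the qualifying period is 205 days, meeting the 200 days threshold. (n) would limit (m) — the baseline figure is 611, under the 784 limit — but (o) sets (n) aside: (o) applies — a current General Clearance is held. (p) is engaged (the laundry is within 200 m of a designated waterway), but is overridden by (q): (q) is engaged — a current Standing Declaration is held. So (e) applies.

No — exception (e) applies; Tomás's laundry is not required to file a quarterly discharge report.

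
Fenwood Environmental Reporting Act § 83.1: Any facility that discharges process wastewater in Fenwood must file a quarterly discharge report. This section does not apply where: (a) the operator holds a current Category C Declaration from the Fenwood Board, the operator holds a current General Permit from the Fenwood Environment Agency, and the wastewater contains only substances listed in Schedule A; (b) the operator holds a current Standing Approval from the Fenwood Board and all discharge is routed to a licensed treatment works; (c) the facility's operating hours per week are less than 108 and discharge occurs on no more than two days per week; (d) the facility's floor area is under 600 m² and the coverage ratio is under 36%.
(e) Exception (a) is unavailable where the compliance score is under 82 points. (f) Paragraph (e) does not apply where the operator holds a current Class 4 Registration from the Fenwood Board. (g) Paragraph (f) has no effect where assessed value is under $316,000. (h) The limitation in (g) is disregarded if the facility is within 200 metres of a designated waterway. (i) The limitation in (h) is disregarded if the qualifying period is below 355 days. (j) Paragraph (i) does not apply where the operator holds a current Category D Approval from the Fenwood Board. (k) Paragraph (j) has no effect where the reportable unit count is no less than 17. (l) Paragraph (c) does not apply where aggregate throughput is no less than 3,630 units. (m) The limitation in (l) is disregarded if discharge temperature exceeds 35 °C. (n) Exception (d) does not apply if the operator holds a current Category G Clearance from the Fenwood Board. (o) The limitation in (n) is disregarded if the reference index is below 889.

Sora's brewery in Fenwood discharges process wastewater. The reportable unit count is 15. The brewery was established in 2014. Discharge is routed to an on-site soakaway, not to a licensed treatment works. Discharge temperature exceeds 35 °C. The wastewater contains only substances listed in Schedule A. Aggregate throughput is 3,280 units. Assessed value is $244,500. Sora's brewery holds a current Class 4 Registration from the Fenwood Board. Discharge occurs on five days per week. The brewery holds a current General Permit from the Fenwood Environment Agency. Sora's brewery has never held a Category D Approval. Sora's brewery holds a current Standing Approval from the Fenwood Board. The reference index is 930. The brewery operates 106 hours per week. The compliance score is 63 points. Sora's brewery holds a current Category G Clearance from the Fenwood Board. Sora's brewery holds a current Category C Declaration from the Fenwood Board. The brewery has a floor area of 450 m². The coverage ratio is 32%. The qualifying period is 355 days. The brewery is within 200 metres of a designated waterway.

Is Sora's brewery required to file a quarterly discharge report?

All of (a)'s requirements are met (a current Category C Declaration is held; a current General Permit is held; the wastewater is Schedule-A-only). Under paragraphs (e)–(k): (e) would limit (a) — the compliance score is 63 points, under the 82 points limit — but (f) sets (e) aside: (f) is triggered — a current Class 4 Registration is held. (g) would limit (f) — assessed value is $244,500, under the $316,000 limit — but (h) sets (g) aside: (h) operates — the brewery is within 200 m of a designated waterway. (i), which would lift (h), is inapplicable — the qualifying period is 355 days, not below 355 days. (a) remains available.
Exception (b) fails — discharge is not routed to a licensed treatment works.
Exception (c) fails — discharge occurs on five days per week.
Exception (d)'s conditions are all satisfied: the facility's floor area is 450 m², under the 600 m² limit; the coverage ratio is 32%, under the 36% limit. But applying paragraphs (n)–(o): (n) operates — a current Category G Clearance is held. (o) is inapplicable (the reference index is 930, not below 889), so (n) stands. Exception (d) does not apply.

No — exception (a) applies; Sora's brewery is not required to file a quarterly discharge report.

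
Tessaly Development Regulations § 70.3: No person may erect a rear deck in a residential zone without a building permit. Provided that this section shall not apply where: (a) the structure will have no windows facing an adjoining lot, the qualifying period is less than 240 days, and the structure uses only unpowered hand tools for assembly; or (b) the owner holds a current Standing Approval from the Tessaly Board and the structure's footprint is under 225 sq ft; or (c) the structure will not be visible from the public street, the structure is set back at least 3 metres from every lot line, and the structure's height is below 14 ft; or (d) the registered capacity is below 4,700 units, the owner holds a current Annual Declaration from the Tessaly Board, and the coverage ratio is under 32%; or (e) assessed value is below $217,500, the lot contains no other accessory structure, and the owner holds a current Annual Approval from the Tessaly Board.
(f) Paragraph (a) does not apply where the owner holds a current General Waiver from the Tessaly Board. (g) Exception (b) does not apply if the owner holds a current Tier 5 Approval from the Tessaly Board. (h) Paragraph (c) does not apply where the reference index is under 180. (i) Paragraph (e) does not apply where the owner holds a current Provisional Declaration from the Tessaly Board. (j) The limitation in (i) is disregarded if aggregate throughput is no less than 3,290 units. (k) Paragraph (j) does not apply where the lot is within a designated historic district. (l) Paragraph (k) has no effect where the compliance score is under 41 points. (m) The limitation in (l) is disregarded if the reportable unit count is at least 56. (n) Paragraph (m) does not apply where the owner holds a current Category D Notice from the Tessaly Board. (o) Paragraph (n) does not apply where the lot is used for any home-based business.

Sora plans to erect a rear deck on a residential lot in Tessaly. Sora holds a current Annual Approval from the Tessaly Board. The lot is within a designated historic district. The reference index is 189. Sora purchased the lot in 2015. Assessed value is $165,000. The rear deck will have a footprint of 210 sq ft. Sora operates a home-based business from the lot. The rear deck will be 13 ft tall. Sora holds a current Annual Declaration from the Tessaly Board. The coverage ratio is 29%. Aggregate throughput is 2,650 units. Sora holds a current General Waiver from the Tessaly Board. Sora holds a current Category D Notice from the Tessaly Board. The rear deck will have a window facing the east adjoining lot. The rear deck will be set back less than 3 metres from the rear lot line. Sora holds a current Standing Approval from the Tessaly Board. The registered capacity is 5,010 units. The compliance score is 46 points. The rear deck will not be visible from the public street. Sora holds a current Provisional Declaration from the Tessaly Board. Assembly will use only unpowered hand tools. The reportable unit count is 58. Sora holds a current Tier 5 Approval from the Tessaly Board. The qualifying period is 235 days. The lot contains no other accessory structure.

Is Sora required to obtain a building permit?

Exception (a) does not apply: a window faces an adjoining lot.
Exception (b)'s conditions are all satisfied: a current Standing Approval is held; the structure's footprint is 210 sq ft, under the 225 sq ft limit. But applying paragraph (g): (g) is triggered — a current Tier 5 Approval is held. (b) is therefore removed.
Exception (c) fails — the rear setback is under 3 m.
Exception (d) fails — the registered capacity is 5,010 units, not below 4,700 units.
Exception (e)'s conditions are all satisfied: assessed value is $165,000, below the $217,500 limit; the lot has no other accessory structure; a current Annual Approval is held. Turning to paragraphs (i)–(o): (i) applies — a current Provisional Declaration is held. (j) is inapplicable (aggregate throughput is 2,650 units, short of 3,290 units), so (i) stands. So (e) is unavailable.
No exception displaces § 70.3.

Yes — Sora must obtain a building permit.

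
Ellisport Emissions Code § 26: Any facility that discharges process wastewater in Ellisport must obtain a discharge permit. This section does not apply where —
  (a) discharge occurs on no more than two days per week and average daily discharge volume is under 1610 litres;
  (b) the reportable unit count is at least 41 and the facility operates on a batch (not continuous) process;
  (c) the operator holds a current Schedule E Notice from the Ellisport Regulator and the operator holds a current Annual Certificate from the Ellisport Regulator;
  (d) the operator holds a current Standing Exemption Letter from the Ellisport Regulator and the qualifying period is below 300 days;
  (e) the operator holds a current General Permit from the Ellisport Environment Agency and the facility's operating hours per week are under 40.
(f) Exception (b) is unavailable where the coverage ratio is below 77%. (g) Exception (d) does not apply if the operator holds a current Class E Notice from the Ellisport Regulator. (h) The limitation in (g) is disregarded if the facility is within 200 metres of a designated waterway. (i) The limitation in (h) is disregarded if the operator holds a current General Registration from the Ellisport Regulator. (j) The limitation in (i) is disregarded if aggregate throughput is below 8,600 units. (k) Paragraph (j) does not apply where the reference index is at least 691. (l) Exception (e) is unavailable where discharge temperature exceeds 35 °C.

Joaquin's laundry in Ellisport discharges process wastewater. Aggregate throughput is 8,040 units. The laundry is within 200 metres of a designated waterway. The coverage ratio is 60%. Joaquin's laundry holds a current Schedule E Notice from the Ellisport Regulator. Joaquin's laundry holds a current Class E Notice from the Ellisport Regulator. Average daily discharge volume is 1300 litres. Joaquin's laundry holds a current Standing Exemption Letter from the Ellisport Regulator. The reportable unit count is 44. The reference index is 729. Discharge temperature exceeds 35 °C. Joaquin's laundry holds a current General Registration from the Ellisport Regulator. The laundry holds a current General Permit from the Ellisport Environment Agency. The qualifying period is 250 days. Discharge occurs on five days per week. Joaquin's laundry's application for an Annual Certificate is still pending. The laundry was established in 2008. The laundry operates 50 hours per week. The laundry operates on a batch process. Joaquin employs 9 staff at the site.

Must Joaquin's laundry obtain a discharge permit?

Yes — Joaquin's laundry must obtain a discharge permit.

Exception (a) does not apply: discharge occurs on five days per week.
Exception (b) is satisfied on its face — the reportable unit count is 44, meeting the 41 threshold; the facility operates on a batch process. Turning to paragraph (f): (f) is triggered — the coverage ratio is 60%, below the 77% limit. Exception (b) does not apply.
Exception (c) fails — no current Annual Certificate is held.
Exception (d)'s conditions are all satisfied: a current Standing Exemption Letter is held; the qualifying period is 250 days, below the 300 days limit. But applying paragraphs (g)–(k): (g) operates against (d): a current Class E Notice is held. (h) would limit (g) — the laundry is within 200 m of a designated waterway — but (i) sets (h) aside: (i) operates against (h): a current General Registration is held. (j) would limit (i) — aggregate throughput is 8,040 units, below the 8,600 units limit — but (k) sets (j) aside: (k) operates against (j): the reference index is 729, meeting the 691 threshold. So (d) is unavailable.
Exception (e) requires that the facility's operating hours per week are under 40; but the facility's operating hours per week are 50, not under 40, so (e) is unavailable.
Every exception is unavailable, so the rule governs.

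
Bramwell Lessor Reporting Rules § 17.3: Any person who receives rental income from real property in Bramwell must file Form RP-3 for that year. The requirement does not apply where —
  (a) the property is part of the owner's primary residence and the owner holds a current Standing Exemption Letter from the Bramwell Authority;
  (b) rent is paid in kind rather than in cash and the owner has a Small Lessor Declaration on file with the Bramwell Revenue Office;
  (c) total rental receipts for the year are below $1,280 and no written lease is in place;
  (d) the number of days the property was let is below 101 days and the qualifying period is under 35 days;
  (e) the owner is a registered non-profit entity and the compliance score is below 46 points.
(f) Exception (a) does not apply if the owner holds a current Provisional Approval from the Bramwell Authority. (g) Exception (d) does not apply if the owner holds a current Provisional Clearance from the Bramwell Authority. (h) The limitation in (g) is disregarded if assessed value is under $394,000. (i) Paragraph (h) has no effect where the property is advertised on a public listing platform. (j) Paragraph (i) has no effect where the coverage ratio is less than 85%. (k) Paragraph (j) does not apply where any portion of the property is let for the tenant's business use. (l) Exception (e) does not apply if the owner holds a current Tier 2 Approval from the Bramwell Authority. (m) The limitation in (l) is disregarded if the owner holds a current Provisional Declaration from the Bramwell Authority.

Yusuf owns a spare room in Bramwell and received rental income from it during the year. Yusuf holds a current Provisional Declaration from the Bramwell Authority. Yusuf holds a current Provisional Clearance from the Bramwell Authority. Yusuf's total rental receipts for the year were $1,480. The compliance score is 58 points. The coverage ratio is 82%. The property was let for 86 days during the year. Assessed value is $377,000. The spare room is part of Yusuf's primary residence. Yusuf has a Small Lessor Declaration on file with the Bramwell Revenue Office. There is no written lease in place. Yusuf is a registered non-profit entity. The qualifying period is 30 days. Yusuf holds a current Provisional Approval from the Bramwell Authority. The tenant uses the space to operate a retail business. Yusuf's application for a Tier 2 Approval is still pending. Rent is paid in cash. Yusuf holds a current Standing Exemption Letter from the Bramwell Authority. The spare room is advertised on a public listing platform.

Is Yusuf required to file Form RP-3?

All of (a)'s requirements are met (the spare room is part of the primary residence; a current Standing Exemption Letter is held). But applying paragraph (f): (f) operates against (a): a current Provisional Approval is held. So (a) is unavailable.
Exception (b) fails — rent is paid in cash.
Exception (c) requires that total rental receipts for the year are below $1,280; but total rental receipts for the year are $1,480, not below $1,280, so (c) is unavailable.
Exception (d): the number of days the property was let is 86 days, below the 101 days limit; the qualifying period is 30 days, under the 35 days limit — every condition holds. But applying paragraphs (g)–(k): (g) operates against (d): a current Provisional Clearance is held. (h) is triggered (assessed value is $377,000, under the $394,000 limit), but is itself disapplied by (i): (i) is triggered — the property is publicly advertised. (j) is triggered (the coverage ratio is 82%, less than the 85% limit), but is overridden by (k): (k) operates against (j): the space is let for business use. So (d) is unavailable.
Exception (e) fails — the compliance score is 58 points, not below 46 points.
No exception is made out. Yusuf falls within the general rule.

Yes — Yusuf must file Form RP-3.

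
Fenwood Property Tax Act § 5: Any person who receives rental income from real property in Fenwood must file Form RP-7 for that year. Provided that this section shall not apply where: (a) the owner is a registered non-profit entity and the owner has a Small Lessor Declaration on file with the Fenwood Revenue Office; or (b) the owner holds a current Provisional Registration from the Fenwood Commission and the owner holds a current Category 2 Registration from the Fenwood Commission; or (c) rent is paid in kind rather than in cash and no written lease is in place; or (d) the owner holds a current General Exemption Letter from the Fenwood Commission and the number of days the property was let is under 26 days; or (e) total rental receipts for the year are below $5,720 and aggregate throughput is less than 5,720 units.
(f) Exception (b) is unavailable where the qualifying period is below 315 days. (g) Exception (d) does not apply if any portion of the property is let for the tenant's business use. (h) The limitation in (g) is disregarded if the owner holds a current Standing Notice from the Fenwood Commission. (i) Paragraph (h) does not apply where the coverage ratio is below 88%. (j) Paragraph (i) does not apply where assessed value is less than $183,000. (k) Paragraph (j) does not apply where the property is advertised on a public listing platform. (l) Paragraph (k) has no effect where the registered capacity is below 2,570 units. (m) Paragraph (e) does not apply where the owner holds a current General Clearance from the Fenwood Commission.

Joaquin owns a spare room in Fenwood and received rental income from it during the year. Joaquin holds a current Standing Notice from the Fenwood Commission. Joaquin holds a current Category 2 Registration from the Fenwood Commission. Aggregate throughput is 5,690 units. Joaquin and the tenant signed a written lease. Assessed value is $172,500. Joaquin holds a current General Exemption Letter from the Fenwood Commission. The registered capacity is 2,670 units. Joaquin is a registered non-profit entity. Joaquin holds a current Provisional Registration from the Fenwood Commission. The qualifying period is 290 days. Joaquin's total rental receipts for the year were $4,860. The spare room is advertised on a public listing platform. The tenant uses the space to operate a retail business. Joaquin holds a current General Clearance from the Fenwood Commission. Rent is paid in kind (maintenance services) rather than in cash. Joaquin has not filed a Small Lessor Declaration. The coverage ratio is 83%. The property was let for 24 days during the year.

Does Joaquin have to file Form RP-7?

Yes — Joaquin must file Form RP-7.

Exception (a) does not apply: no Small Lessor Declaration is on file.
Exception (b) is satisfied on its face — a current Provisional Registration is held; a current Category 2 Registration is held. But: (f) is engaged — the qualifying period is 290 days, below the 315 days limit. Exception (b) does not apply.
Exception (c) requires that no written lease is in place; but a written lease is in place, so (c) is unavailable.
Exception (d) is satisfied on its face — a current General Exemption Letter is held; the number of days the property was let is 24 days, under the 26 days limit. But: (g) is engaged — the space is let for business use. (h) would limit (g) — a current Standing Notice is held — but (i) sets (h) aside: (i) operates against (h): the coverage ratio is 83%, below the 88% limit. (j) would limit (i) — assessed value is $172,500, less than the $183,000 limit — but (k) sets (j) aside: (k) is triggered — the property is publicly advertised. (l) is not triggered (the registered capacity is 2,670 units, not below 2,570 units), so (k) stands. Exception (d) does not apply.
Exception (e)'s conditions are all satisfied: total rental receipts for the year are $4,860, below the $5,720 limit; aggregate throughput is 5,690 units, less than the 5,720 units limit. Turning to paragraph (m): (m) is engaged — a current General Clearance is held. (e) is therefore removed.
Every exception is unavailable, so the rule governs.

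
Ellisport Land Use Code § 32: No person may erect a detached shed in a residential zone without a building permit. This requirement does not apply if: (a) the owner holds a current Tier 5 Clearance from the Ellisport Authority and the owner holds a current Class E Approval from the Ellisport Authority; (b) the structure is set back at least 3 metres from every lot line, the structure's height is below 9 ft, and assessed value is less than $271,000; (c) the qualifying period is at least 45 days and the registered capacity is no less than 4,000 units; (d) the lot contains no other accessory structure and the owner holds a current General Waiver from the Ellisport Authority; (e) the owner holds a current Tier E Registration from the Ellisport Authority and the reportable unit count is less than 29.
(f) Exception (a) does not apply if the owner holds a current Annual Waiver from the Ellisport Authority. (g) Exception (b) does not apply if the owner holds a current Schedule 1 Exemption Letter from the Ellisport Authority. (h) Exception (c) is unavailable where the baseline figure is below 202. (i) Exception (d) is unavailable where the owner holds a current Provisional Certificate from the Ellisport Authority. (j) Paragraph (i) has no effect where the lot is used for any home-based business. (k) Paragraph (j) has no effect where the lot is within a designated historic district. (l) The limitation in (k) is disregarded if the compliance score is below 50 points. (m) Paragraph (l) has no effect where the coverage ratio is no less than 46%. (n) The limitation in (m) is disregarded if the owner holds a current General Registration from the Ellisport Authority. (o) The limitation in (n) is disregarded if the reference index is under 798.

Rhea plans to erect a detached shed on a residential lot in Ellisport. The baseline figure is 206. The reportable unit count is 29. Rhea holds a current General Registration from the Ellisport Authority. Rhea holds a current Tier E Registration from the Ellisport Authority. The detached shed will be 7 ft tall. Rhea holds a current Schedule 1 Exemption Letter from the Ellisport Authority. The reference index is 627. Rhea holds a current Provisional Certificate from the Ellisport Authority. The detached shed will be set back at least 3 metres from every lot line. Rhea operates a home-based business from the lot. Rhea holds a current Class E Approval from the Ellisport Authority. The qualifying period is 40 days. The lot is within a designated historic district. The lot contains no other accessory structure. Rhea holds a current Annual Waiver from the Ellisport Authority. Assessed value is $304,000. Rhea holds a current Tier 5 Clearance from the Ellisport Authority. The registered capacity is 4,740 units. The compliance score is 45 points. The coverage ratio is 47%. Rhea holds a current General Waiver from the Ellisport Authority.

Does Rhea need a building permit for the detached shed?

Exception (a) is satisfied on its face — a current Tier 5 Clearance is held; a current Class E Approval is held. However, paragraph (f) must be considered: (f) operates against (a): a current Annual Waiver is held. (a) is therefore removed.
Exception (b) requires that assessed value is less than $271,000; but assessed value is $304,000, not less than $271,000, so (b) is unavailable.
Exception (c) fails — the qualifying period is 40 days, short of 45 days.
Exception (d): the lot has no other accessory structure; a current General Waiver is held — every condition holds. But: (i) operates against (d): a current Provisional Certificate is held. (j) is triggered (a home-based business operates on the lot), but is itself disapplied by (k): (k) operates against (j): the lot is in a historic district. (l) would limit (k) — the compliance score is 45 points, below the 50 points limit — but (m) sets (l) aside: (m) operates against (l): the coverage ratio is 47%, meeting the 46% threshold. (n) would limit (m) — a current General Registration is held — but (o) sets (n) aside: (o) operates against (n): the reference index is 627, under the 798 limit. Exception (d) does not apply.
Exception (e) does not apply: the reportable unit count is 29, not less than 29.
None of the exceptions is available; § 32 applies in full.

Yes — Rhea must obtain a building permit.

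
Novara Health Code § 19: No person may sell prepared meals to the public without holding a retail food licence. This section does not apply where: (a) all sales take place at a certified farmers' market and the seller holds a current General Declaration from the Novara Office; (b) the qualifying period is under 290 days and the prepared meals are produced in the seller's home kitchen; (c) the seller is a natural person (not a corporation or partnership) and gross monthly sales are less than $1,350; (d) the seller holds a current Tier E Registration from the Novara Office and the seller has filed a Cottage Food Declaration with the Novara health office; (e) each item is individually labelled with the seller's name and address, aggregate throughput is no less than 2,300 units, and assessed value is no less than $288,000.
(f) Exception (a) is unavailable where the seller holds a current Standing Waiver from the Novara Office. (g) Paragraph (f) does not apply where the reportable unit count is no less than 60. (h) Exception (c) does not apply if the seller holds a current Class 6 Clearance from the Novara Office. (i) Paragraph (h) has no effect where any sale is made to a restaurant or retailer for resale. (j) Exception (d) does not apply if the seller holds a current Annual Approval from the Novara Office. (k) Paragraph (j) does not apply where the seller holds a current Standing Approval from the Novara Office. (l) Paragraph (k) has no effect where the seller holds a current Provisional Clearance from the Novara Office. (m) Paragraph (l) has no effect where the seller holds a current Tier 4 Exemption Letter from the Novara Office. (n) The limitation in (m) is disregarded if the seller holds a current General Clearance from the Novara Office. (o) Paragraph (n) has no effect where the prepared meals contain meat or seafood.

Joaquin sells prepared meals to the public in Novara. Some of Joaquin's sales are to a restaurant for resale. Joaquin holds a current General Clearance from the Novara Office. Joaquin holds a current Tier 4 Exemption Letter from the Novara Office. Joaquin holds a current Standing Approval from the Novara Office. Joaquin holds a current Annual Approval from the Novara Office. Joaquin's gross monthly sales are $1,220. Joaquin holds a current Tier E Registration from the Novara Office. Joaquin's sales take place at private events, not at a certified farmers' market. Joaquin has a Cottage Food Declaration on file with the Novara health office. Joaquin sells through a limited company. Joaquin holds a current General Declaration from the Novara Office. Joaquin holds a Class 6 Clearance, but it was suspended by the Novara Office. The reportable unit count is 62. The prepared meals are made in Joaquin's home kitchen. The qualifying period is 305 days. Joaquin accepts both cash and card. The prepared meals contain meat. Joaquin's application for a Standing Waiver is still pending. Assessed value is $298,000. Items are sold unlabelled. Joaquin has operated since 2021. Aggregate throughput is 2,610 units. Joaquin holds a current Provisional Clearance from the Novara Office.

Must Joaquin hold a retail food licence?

Exception (a) fails — sales are at private events, not a certified farmers' market.
Exception (b) requires that the qualifying period is under 290 days; but the qualifying period is 305 days, not under 290 days, so (b) is unavailable.
Exception (c) requires that the seller is a natural person (not a corporation or partnership); but the seller operates through a limited company, so (c) is unavailable.
Exception (d) is satisfied on its face — a current Tier E Registration is held; a Cottage Food Declaration is on file. Considering the limiting provisions: (j) would limit (d) — a current Annual Approval is held — but (k) sets (j) aside: (k) operates — a current Standing Approval is held. (l) would limit (k) — a current Provisional Clearance is held — but (m) sets (l) aside: (m) operates against (l): a current Tier 4 Exemption Letter is held. (n) is triggered (a current General Clearance is held), but is overridden by (o): (o) operates against (n): the prepared meals contain meat. Exception (d) stands.
Exception (e) fails — items are sold unlabelled.

No — exception (d) applies; Joaquin is not required to hold a retail food licence.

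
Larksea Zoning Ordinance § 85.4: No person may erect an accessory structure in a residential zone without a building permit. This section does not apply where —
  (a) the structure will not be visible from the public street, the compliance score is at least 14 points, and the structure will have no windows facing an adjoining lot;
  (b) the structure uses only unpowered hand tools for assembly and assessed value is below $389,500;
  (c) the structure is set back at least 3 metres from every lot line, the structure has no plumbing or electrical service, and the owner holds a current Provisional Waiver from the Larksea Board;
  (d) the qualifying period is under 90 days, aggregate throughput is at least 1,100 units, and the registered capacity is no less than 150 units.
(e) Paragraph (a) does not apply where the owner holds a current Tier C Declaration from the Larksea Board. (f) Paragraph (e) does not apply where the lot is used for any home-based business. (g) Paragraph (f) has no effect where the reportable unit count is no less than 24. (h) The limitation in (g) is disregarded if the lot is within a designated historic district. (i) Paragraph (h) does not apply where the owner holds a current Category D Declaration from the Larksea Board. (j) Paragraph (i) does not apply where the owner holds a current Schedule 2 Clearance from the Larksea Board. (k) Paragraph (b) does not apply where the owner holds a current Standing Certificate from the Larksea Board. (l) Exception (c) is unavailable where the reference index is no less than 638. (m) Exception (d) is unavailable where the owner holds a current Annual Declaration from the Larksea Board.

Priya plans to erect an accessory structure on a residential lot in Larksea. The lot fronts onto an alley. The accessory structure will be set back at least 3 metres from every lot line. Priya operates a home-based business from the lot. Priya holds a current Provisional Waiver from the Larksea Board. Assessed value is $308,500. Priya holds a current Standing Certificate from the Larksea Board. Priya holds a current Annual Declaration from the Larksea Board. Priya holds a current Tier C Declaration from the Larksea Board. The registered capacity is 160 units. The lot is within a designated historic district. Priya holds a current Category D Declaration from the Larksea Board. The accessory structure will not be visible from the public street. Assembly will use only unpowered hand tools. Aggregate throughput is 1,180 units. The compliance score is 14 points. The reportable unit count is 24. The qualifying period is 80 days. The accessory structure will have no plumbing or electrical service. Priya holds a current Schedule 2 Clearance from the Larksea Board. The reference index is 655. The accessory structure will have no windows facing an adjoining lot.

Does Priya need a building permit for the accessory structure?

All of (a)'s requirements are met (the structure will not be visible from the street; the compliance score is 14 points, meeting the 14 points threshold; no windows face an adjoining lot). Applying paragraphs (e)–(j): (e) would limit (a) — a current Tier C Declaration is held — but (f) sets (e) aside: (f) operates — a home-based business operates on the lot. (g) operates (the reportable unit count is 24, meeting the 24 threshold), but is overridden by (h): (h) operates against (g): the lot is in a historic district. (i) would limit (h) — a current Category D Declaration is held — but (j) sets (i) aside: (j) is engaged — a current Schedule 2 Clearance is held. So (a) applies.
Exception (b): assembly uses only hand tools; assessed value is $308,500, below the $389,500 limit — every condition holds. However, paragraph (k) must be considered: (k) applies — a current Standing Certificate is held. Exception (b) does not apply.
Exception (c) is satisfied on its face — the setback is at least 3 m on every side; there is no plumbing or electrical service; a current Provisional Waiver is held. But: (l) operates against (c): the reference index is 655, meeting the 638 threshold. Exception (c) does not apply.
Exception (d)'s conditions are all satisfied: the qualifying period is 80 days, under the 90 days limit; aggregate throughput is 1,180 units, meeting the 1,100 units threshold; the registered capacity is 160 units, meeting the 150 units threshold. But: (m) operates against (d): a current Annual Declaration is held. So (d) is unavailable.

No — exception (a) applies; Priya does not need a building permit.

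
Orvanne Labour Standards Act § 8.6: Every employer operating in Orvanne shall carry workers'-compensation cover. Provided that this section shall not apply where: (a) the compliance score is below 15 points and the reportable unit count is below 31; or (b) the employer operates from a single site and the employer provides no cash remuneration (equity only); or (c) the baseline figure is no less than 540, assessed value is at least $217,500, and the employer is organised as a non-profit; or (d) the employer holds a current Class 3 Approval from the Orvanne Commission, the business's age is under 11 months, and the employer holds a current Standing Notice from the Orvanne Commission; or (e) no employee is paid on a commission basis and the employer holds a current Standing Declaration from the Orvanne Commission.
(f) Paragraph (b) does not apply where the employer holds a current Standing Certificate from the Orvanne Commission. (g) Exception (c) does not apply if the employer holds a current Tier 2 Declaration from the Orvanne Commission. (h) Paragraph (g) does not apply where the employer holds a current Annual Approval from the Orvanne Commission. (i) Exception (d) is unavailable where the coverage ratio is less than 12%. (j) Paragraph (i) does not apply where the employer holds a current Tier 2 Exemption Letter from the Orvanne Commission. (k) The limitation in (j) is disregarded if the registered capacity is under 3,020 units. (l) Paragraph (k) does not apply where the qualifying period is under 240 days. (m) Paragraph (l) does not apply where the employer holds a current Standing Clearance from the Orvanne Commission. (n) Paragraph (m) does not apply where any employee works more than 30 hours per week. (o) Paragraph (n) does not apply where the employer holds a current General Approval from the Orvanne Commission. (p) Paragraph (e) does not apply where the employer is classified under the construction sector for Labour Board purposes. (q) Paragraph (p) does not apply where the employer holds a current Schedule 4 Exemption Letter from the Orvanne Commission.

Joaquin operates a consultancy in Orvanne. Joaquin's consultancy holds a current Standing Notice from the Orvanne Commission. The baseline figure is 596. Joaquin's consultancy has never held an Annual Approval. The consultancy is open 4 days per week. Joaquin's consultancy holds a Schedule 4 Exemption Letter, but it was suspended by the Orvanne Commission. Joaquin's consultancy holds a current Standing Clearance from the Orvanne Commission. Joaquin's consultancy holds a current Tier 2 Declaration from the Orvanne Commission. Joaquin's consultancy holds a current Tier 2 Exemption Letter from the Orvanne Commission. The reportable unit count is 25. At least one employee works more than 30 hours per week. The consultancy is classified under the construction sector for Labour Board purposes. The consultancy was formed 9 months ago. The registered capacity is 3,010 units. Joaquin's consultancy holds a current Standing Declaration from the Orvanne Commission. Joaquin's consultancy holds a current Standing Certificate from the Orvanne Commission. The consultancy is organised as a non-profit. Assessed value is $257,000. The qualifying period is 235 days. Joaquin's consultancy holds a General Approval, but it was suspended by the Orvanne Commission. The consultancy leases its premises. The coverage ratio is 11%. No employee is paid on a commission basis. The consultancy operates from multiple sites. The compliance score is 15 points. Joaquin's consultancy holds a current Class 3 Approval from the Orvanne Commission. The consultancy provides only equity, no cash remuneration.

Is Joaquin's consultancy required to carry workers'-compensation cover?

No — exception (d) applies; Joaquin's consultancy is not required to carry workers'-compensation cover.

Exception (a) fails — the compliance score is 15 points, not below 15 points.
Exception (b) fails — the employer operates from multiple sites.
Exception (c): the baseline figure is 596, meeting the 540 threshold; assessed value is $257,000, meeting the $217,500 threshold; the employer is a non-profit — every condition holds. But applying paragraphs (g)–(h): (g) is engaged — a current Tier 2 Declaration is held. (h) is not triggered (there is no Annual Approval in force), so (g) stands. Exception (c) does not apply.
Exception (d): a current Class 3 Approval is held; the business's age is 9 months, under the 11 months limit; a current Standing Notice is held — every condition holds. Under paragraphs (i)–(o): (i) applies (the coverage ratio is 11%, less than the 12% limit), but is set aside by (j): (j) operates against (i): a current Tier 2 Exemption Letter is held. (k) is engaged (the registered capacity is 3,010 units, under the 3,020 units limit), but yields to (l): (l) operates against (k): the qualifying period is 235 days, under the 240 days limit. (m) is triggered (a current Standing Clearance is held), but is overridden by (n): (n) is engaged — at least one employee exceeds 30 hours/week. (o) is not triggered (there is no General Approval in force), so (n) stands. So (d) applies.
Exception (e)'s conditions are all satisfied: no employee is paid on commission; a current Standing Declaration is held. But applying paragraphs (p)–(q): (p) operates against (e): the consultancy is classified under the construction sector. (q) does not operate here (the Schedule 4 Exemption Letter is not current), so (p) stands. Exception (e) does not apply.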